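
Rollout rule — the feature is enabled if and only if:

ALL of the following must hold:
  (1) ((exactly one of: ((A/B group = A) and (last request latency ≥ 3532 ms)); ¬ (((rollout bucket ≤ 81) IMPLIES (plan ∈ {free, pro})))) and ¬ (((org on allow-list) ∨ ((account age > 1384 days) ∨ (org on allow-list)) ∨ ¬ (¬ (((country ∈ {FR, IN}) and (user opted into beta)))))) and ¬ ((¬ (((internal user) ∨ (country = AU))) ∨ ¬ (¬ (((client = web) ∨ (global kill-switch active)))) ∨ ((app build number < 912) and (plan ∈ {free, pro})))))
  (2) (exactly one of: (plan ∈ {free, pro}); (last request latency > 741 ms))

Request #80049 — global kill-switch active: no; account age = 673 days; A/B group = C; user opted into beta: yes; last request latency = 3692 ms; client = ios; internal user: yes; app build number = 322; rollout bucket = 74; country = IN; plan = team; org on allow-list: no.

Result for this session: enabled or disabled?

Atomic conditions:
  A/B group = A: C == A is false
  last request latency ≥ 3532 ms: 3692 ≥ 3532 is true
  rollout bucket ≤ 81: 74 ≤ 81 is true
  plan ∈ {free, pro}: team is not in the set → false
  org on allow-list: no → false
  account age > 1384 days: 673 > 1384 is false
  country ∈ {FR, IN}: IN is in the set → true
  user opted into beta: yes → true
  internal user: yes → true
  country = AU: IN == AU is false
  client = web: ios == web is false
  global kill-switch active: no → false
  app build number < 912: 322 < 912 is true
  last request latency > 741 ms: 3692 > 741 is true
Combine:
[1.1.1] false AND true = false
[1.1.2.1] true → false = false
[1.1.2] NOT false = true
[1.1] exactly-one(false, true) = true
[1.2.1.2] false OR false = false
[1.2.1.3.1.1] true AND true = true
[1.2.1.3.1] NOT true = false
[1.2.1.3] NOT false = true
[1.2.1] false OR false OR true = true
[1.2] NOT true = false
[1.3.1.1.1] true OR false = true
[1.3.1.1] NOT true = false
[1.3.1.2.1.1] false OR false = false
[1.3.1.2.1] NOT false = true
[1.3.1.2] NOT true = false
[1.3.1.3] true AND false = false
[1.3.1] false OR false OR false = false
[1.3] NOT false = true
[1] true AND false AND true = false
[2] exactly-one(false, true) = true
[root] false AND true = false
Overall: false → disabled

Disabled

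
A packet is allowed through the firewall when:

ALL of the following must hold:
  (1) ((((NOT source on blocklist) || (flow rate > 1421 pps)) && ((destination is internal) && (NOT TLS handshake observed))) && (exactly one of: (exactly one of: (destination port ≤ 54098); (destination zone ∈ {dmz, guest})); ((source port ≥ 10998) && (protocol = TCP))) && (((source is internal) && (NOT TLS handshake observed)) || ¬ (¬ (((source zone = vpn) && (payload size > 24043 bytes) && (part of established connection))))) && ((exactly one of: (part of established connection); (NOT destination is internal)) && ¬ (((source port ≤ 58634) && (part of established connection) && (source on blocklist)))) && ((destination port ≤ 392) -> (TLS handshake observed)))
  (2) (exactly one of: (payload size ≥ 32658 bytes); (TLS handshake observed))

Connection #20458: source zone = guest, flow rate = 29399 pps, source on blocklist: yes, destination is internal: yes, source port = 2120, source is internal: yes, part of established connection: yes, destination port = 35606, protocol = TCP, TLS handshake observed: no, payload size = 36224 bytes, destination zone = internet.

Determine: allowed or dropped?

Atomic conditions:
  NOT source on blocklist: yes → false
  flow rate > 1421 pps: 29399 > 1421 is true
  destination is internal: yes → true
  NOT TLS handshake observed: no → true
  destination port ≤ 54098: 35606 ≤ 54098 is true
  destination zone ∈ {dmz, guest}: internet is not in the set → false
  source port ≥ 10998: 2120 ≥ 10998 is false
  protocol = TCP: TCP == TCP is true
  source is internal: yes → true
  source zone = vpn: guest == vpn is false
  payload size > 24043 bytes: 36224 > 24043 is true
  part of established connection: yes → true
  NOT destination is internal: yes → false
  source port ≤ 58634: 2120 ≤ 58634 is true
  source on blocklist: yes → true
  destination port ≤ 392: 35606 ≤ 392 is false
  TLS handshake observed: no → false
  payload size ≥ 32658 bytes: 36224 ≥ 32658 is true
Combine:
[1.1.1] false OR true = true
[1.1.2] true AND true = true
[1.1] true AND true = true
[1.2.1] exactly-one(true, false) = true
[1.2.2] false AND true = false
[1.2] exactly-one(true, false) = true
[1.3.1] true AND true = true
[1.3.2.1.1] false AND true AND true = false
[1.3.2.1] NOT false = true
[1.3.2] NOT true = false
[1.3] true OR false = true
[1.4.1] exactly-one(true, false) = true
[1.4.2.1] true AND true AND true = true
[1.4.2] NOT true = false
[1.4] true AND false = false
[1.5] false → false (antecedent false ⇒ implication holds) = true
[1] true AND true AND true AND false AND true = false
[2] exactly-one(true, false) = true
[root] false AND true = false
Overall: false → dropped

Dropped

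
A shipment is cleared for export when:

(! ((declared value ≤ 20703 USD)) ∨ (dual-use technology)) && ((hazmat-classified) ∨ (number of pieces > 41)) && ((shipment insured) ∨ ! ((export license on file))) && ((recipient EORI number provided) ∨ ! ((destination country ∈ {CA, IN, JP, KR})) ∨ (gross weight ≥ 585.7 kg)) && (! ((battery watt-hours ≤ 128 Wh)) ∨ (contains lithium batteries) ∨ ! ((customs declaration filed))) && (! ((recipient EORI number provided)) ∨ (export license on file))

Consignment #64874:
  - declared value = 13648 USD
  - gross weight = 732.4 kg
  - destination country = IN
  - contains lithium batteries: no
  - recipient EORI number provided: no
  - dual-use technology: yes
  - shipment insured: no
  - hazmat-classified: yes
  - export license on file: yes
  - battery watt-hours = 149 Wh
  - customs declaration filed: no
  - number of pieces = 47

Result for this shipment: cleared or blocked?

Atomic conditions:
  declared value ≤ 20703 USD: 13648 ≤ 20703 is true
  dual-use technology: yes → true
  hazmat-classified: yes → true
  number of pieces > 41: 47 > 41 is true
  shipment insured: no → false
  export license on file: yes → true
  recipient EORI number provided: no → false
  destination country ∈ {CA, IN, JP, KR}: IN is in the set → true
  gross weight ≥ 585.7 kg: 732.4 ≥ 585.7 is true
  battery watt-hours ≤ 128 Wh: 149 ≤ 128 is false
  contains lithium batteries: no → false
  customs declaration filed: no → false
Combine:
[1.1] NOT true = false
[1] false OR true = true
[2] true OR true = true
[3.2] NOT true = false
[3] false OR false = false
[4.2] NOT true = false
[4] false OR false OR true = true
[5.1] NOT false = true
[5.3] NOT false = true
[5] true OR false OR true = true
[6.1] NOT false = true
[6] true OR true = true
[root] true AND true AND false AND true AND true AND true = false
Overall: false → blocked

Blocked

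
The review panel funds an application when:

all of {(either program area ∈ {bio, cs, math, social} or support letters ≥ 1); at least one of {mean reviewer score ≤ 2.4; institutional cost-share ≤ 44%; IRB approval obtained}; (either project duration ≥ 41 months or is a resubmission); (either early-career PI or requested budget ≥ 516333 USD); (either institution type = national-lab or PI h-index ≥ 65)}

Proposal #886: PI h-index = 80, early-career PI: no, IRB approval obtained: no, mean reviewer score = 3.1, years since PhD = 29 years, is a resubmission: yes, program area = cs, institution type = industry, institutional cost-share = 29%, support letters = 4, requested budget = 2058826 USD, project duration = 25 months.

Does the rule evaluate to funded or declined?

Funded

Atomic conditions:
  program area ∈ {bio, cs, math, social}: cs is in the set → true
  support letters ≥ 1: 4 ≥ 1 is true
  mean reviewer score ≤ 2.4: 3.1 ≤ 2.4 is false
  institutional cost-share ≤ 44%: 29 ≤ 44 is true
  IRB approval obtained: no → false
  project duration ≥ 41 months: 25 ≥ 41 is false
  is a resubmission: yes → true
  early-career PI: no → false
  requested budget ≥ 516333 USD: 2058826 ≥ 516333 is true
  institution type = national-lab: industry == national-lab is false
  PI h-index ≥ 65: 80 ≥ 65 is true
Combine:
[1] true OR true = true
[2] false OR true OR false = true
[3] false OR true = true
[4] false OR true = true
[5] false OR true = true
[root] true AND true AND true AND true AND true = true
Overall: true → funded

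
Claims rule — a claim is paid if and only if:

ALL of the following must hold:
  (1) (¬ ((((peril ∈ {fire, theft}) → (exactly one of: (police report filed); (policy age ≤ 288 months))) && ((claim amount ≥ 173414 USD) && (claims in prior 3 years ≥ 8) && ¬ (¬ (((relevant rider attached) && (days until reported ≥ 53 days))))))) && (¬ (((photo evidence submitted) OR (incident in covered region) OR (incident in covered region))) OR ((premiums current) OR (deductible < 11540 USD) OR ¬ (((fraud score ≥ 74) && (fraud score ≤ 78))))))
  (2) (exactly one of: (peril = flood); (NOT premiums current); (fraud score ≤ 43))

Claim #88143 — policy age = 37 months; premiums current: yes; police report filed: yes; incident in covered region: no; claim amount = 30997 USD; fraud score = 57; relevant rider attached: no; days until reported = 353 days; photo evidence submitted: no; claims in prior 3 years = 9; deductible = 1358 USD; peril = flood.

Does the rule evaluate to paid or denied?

Atomic conditions:
  peril ∈ {fire, theft}: flood is not in the set → false
  police report filed: yes → true
  policy age ≤ 288 months: 37 ≤ 288 is true
  claim amount ≥ 173414 USD: 30997 ≥ 173414 is false
  claims in prior 3 years ≥ 8: 9 ≥ 8 is true
  relevant rider attached: no → false
  days until reported ≥ 53 days: 353 ≥ 53 is true
  photo evidence submitted: no → false
  incident in covered region: no → false
  premiums current: yes → true
  deductible < 11540 USD: 1358 < 11540 is true
  fraud score ≥ 74: 57 ≥ 74 is false
  fraud score ≤ 78: 57 ≤ 78 is true
  peril = flood: flood == flood is true
  NOT premiums current: yes → false
  fraud score ≤ 43: 57 ≤ 43 is false
Combine:
[1.1.1.1.2] exactly-one(true, true) = false
[1.1.1.1] false → false (antecedent false ⇒ implication holds) = true
[1.1.1.2.3.1.1] false AND true = false
[1.1.1.2.3.1] NOT false = true
[1.1.1.2.3] NOT true = false
[1.1.1.2] false AND true AND false = false
[1.1.1] true AND false = false
[1.1] NOT false = true
[1.2.1.1] false OR false OR false = false
[1.2.1] NOT false = true
[1.2.2.3.1] false AND true = false
[1.2.2.3] NOT false = true
[1.2.2] true OR true OR true = true
[1.2] true OR true = true
[1] true AND true = true
[2] exactly-one(true, false, false) = true
[root] true AND true = true
Overall: true → paid

Paid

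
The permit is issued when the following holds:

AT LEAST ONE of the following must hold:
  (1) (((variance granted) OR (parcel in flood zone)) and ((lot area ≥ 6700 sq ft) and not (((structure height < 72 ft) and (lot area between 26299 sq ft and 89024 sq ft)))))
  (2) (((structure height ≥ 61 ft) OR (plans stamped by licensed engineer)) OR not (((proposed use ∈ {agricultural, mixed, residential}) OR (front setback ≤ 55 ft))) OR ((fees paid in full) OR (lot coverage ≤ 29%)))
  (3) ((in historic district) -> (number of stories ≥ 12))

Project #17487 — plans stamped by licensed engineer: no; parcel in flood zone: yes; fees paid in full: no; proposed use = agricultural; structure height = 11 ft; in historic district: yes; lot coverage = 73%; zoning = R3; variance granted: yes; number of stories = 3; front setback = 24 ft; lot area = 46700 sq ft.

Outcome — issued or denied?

Denied

Atomic conditions:
  variance granted: yes → true
  parcel in flood zone: yes → true
  lot area ≥ 6700 sq ft: 46700 ≥ 6700 is true
  structure height < 72 ft: 11 < 72 is true
  lot area between 26299 sq ft and 89024 sq ft: 46700 in [26299, 89024] is true
  structure height ≥ 61 ft: 11 ≥ 61 is false
  plans stamped by licensed engineer: no → false
  proposed use ∈ {agricultural, mixed, residential}: agricultural is in the set → true
  front setback ≤ 55 ft: 24 ≤ 55 is true
  fees paid in full: no → false
  lot coverage ≤ 29%: 73 ≤ 29 is false
  in historic district: yes → true
  number of stories ≥ 12: 3 ≥ 12 is false
Combine:
[1.1] true OR true = true
[1.2.2.1] true AND true = true
[1.2.2] NOT true = false
[1.2] true AND false = false
[1] true AND false = false
[2.1] false OR false = false
[2.2.1] true OR true = true
[2.2] NOT true = false
[2.3] false OR false = false
[2] false OR false OR false = false
[3] true → false = false
[root] false OR false OR false = false
Overall: false → denied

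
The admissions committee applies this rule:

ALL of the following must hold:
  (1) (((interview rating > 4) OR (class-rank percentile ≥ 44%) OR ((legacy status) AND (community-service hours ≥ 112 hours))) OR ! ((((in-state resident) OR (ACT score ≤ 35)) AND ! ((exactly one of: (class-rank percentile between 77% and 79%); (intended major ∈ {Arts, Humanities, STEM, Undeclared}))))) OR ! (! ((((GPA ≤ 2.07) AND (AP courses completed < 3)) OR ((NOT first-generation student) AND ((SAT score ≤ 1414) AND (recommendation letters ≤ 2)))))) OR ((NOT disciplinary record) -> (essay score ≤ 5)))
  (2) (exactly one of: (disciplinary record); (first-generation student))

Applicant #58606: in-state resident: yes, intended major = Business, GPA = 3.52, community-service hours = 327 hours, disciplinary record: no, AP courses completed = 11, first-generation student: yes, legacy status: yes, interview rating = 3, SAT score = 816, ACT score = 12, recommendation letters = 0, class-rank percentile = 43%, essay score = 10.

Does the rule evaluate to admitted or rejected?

Atomic conditions:
  interview rating > 4: 3 > 4 is false
  class-rank percentile ≥ 44%: 43 ≥ 44 is false
  legacy status: yes → true
  community-service hours ≥ 112 hours: 327 ≥ 112 is true
  in-state resident: yes → true
  ACT score ≤ 35: 12 ≤ 35 is true
  class-rank percentile between 77% and 79%: 43 in [77, 79] is false
  intended major ∈ {Arts, Humanities, STEM, Undeclared}: Business is not in the set → false
  GPA ≤ 2.07: 3.52 ≤ 2.07 is false
  AP courses completed < 3: 11 < 3 is false
  NOT first-generation student: yes → false
  SAT score ≤ 1414: 816 ≤ 1414 is true
  recommendation letters ≤ 2: 0 ≤ 2 is true
  NOT disciplinary record: no → true
  essay score ≤ 5: 10 ≤ 5 is false
  disciplinary record: no → false
  first-generation student: yes → true
Combine:
[1.1.3] true AND true = true
[1.1] false OR false OR true = true
[1.2.1.1] true OR true = true
[1.2.1.2.1] exactly-one(false, false) = false
[1.2.1.2] NOT false = true
[1.2.1] true AND true = true
[1.2] NOT true = false
[1.3.1.1.1] false AND false = false
[1.3.1.1.2.2] true AND true = true
[1.3.1.1.2] false AND true = false
[1.3.1.1] false OR false = false
[1.3.1] NOT false = true
[1.3] NOT true = false
[1.4] true → false = false
[1] true OR false OR false OR false = true
[2] exactly-one(false, true) = true
[root] true AND true = true
Overall: true → admitted

Admitted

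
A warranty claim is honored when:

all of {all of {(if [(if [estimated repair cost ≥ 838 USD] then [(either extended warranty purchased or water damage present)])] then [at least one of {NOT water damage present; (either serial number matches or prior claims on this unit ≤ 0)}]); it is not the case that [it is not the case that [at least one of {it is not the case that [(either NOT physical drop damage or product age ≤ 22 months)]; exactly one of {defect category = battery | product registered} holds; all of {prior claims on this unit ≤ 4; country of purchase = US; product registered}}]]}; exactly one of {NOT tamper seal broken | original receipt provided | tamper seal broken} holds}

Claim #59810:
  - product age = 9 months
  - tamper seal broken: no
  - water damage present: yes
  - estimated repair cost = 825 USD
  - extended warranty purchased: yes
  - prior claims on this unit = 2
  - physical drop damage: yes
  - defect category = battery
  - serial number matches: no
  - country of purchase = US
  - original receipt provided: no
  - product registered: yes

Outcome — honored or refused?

Refused

Atomic conditions:
  estimated repair cost ≥ 838 USD: 825 ≥ 838 is false
  extended warranty purchased: yes → true
  water damage present: yes → true
  NOT water damage present: yes → false
  serial number matches: no → false
  prior claims on this unit ≤ 0: 2 ≤ 0 is false
  NOT physical drop damage: yes → false
  product age ≤ 22 months: 9 ≤ 22 is true
  defect category = battery: battery == battery is true
  product registered: yes → true
  prior claims on this unit ≤ 4: 2 ≤ 4 is true
  country of purchase = US: US == US is true
  NOT tamper seal broken: no → true
  original receipt provided: no → false
  tamper seal broken: no → false
Combine:
[1.1.1.2] true OR true = true
[1.1.1] false → true (antecedent false ⇒ implication holds) = true
[1.1.2.2] false OR false = false
[1.1.2] false OR false = false
[1.1] true → false = false
[1.2.1.1.1.1] false OR true = true
[1.2.1.1.1] NOT true = false
[1.2.1.1.2] exactly-one(true, true) = false
[1.2.1.1.3] true AND true AND true = true
[1.2.1.1] false OR false OR true = true
[1.2.1] NOT true = false
[1.2] NOT false = true
[1] false AND true = false
[2] exactly-one(true, false, false) = true
[root] false AND true = false
Overall: false → refused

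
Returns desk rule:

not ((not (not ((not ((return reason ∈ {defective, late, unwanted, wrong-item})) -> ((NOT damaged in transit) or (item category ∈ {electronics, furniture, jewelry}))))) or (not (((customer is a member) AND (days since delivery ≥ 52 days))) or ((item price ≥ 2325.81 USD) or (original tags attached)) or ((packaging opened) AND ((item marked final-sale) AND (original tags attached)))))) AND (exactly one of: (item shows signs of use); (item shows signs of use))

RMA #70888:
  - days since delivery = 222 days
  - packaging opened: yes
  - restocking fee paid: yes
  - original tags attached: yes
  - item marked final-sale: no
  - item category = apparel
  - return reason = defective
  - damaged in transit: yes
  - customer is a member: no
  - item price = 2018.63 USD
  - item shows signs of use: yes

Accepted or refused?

Refused

Atomic conditions:
  return reason ∈ {defective, late, unwanted, wrong-item}: defective is in the set → true
  NOT damaged in transit: yes → false
  item category ∈ {electronics, furniture, jewelry}: apparel is not in the set → false
  customer is a member: no → false
  days since delivery ≥ 52 days: 222 ≥ 52 is true
  item price ≥ 2325.81 USD: 2018.63 ≥ 2325.81 is false
  original tags attached: yes → true
  packaging opened: yes → true
  item marked final-sale: no → false
  item shows signs of use: yes → true
Combine:
[1.1.1.1.1.1] NOT true = false
[1.1.1.1.1.2] false OR false = false
[1.1.1.1.1] false → false (antecedent false ⇒ implication holds) = true
[1.1.1.1] NOT true = false
[1.1.1] NOT false = true
[1.1.2.1.1] false AND true = false
[1.1.2.1] NOT false = true
[1.1.2.2] false OR true = true
[1.1.2.3.2] false AND true = false
[1.1.2.3] true AND false = false
[1.1.2] true OR true OR false = true
[1.1] true OR true = true
[1] NOT true = false
[2] exactly-one(true, true) = false
[root] false AND false = false
Overall: false → refused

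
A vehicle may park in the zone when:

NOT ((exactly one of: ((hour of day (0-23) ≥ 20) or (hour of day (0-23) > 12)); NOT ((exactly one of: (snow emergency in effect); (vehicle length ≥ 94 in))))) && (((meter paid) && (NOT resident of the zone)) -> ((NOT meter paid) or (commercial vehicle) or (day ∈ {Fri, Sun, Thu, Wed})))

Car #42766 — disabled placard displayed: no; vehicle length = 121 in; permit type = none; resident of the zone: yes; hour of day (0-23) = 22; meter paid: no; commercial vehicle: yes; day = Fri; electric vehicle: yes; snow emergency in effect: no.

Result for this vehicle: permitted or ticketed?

Ticketed

Atomic conditions:
  hour of day (0-23) ≥ 20: 22 ≥ 20 is true
  hour of day (0-23) > 12: 22 > 12 is true
  snow emergency in effect: no → false
  vehicle length ≥ 94 in: 121 ≥ 94 is true
  meter paid: no → false
  NOT resident of the zone: yes → false
  NOT meter paid: no → true
  commercial vehicle: yes → true
  day ∈ {Fri, Sun, Thu, Wed}: Fri is in the set → true
Combine:
[1.1.1] true OR true = true
[1.1.2.1] exactly-one(false, true) = true
[1.1.2] NOT true = false
[1.1] exactly-one(true, false) = true
[1] NOT true = false
[2.1] false AND false = false
[2.2] true OR true OR true = true
[2] false → true (antecedent false ⇒ implication holds) = true
[root] false AND true = false
Overall: false → ticketed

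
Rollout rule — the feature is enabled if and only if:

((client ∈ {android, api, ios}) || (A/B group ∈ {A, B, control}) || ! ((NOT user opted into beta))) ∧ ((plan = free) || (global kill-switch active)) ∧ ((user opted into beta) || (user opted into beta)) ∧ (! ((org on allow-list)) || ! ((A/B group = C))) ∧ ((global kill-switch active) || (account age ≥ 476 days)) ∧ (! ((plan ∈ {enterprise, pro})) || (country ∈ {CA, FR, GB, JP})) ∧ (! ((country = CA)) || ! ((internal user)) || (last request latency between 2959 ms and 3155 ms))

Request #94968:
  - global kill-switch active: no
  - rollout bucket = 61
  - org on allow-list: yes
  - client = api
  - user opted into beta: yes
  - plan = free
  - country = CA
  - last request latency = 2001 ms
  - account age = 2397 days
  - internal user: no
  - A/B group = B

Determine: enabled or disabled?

Enabled

Atomic conditions:
  client ∈ {android, api, ios}: api is in the set → true
  A/B group ∈ {A, B, control}: B is in the set → true
  NOT user opted into beta: yes → false
  plan = free: free == free is true
  global kill-switch active: no → false
  user opted into beta: yes → true
  org on allow-list: yes → true
  A/B group = C: B == C is false
  account age ≥ 476 days: 2397 ≥ 476 is true
  plan ∈ {enterprise, pro}: free is not in the set → false
  country ∈ {CA, FR, GB, JP}: CA is in the set → true
  country = CA: CA == CA is true
  internal user: no → false
  last request latency between 2959 ms and 3155 ms: 2001 in [2959, 3155] is false
Combine:
[1.3] NOT false = true
[1] true OR true OR true = true
[2] true OR false = true
[3] true OR true = true
[4.1] NOT true = false
[4.2] NOT false = true
[4] false OR true = true
[5] false OR true = true
[6.1] NOT false = true
[6] true OR true = true
[7.1] NOT true = false
[7.2] NOT false = true
[7] false OR true OR false = true
[root] true AND true AND true AND true AND true AND true AND true = true
Overall: true → enabled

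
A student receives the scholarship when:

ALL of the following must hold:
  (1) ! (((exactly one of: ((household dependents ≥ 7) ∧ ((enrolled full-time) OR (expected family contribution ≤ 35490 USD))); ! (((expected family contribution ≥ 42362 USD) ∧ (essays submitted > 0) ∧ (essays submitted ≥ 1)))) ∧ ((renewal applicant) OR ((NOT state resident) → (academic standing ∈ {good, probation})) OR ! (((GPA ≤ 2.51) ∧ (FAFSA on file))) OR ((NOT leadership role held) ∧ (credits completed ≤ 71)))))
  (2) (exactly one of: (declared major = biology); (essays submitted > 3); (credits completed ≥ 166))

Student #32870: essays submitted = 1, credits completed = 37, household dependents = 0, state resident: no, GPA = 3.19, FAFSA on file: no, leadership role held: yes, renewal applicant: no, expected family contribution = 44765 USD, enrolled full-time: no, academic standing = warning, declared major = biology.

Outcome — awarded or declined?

Atomic conditions:
  household dependents ≥ 7: 0 ≥ 7 is false
  enrolled full-time: no → false
  expected family contribution ≤ 35490 USD: 44765 ≤ 35490 is false
  expected family contribution ≥ 42362 USD: 44765 ≥ 42362 is true
  essays submitted > 0: 1 > 0 is true
  essays submitted ≥ 1: 1 ≥ 1 is true
  renewal applicant: no → false
  NOT state resident: no → true
  academic standing ∈ {good, probation}: warning is not in the set → false
  GPA ≤ 2.51: 3.19 ≤ 2.51 is false
  FAFSA on file: no → false
  NOT leadership role held: yes → false
  credits completed ≤ 71: 37 ≤ 71 is true
  declared major = biology: biology == biology is true
  essays submitted > 3: 1 > 3 is false
  credits completed ≥ 166: 37 ≥ 166 is false
Combine:
[1.1.1.1.2] false OR false = false
[1.1.1.1] false AND false = false
[1.1.1.2.1] true AND true AND true = true
[1.1.1.2] NOT true = false
[1.1.1] exactly-one(false, false) = false
[1.1.2.2] true → false = false
[1.1.2.3.1] false AND false = false
[1.1.2.3] NOT false = true
[1.1.2.4] false AND true = false
[1.1.2] false OR false OR true OR false = true
[1.1] false AND true = false
[1] NOT false = true
[2] exactly-one(true, false, false) = true
[root] true AND true = true
Overall: true → awarded

Awarded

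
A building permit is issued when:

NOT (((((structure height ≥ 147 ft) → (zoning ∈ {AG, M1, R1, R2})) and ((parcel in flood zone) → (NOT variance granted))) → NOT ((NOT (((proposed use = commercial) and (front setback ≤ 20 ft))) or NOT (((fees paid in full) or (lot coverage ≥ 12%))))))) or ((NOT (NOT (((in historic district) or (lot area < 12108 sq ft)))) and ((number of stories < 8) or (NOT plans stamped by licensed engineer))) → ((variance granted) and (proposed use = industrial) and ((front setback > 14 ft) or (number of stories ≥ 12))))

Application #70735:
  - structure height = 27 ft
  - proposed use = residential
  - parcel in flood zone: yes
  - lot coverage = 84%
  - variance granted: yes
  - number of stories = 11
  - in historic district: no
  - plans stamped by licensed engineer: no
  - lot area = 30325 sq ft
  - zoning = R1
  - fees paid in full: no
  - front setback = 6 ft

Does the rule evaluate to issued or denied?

Issued

Atomic conditions:
  structure height ≥ 147 ft: 27 ≥ 147 is false
  zoning ∈ {AG, M1, R1, R2}: R1 is in the set → true
  parcel in flood zone: yes → true
  NOT variance granted: yes → false
  proposed use = commercial: residential == commercial is false
  front setback ≤ 20 ft: 6 ≤ 20 is true
  fees paid in full: no → false
  lot coverage ≥ 12%: 84 ≥ 12 is true
  in historic district: no → false
  lot area < 12108 sq ft: 30325 < 12108 is false
  number of stories < 8: 11 < 8 is false
  NOT plans stamped by licensed engineer: no → true
  variance granted: yes → true
  proposed use = industrial: residential == industrial is false
  front setback > 14 ft: 6 > 14 is false
  number of stories ≥ 12: 11 ≥ 12 is false
Combine:
[1.1.1.1] false → true (antecedent false ⇒ implication holds) = true
[1.1.1.2] true → false = false
[1.1.1] true AND false = false
[1.1.2.1.1.1] false AND true = false
[1.1.2.1.1] NOT false = true
[1.1.2.1.2.1] false OR true = true
[1.1.2.1.2] NOT true = false
[1.1.2.1] true OR false = true
[1.1.2] NOT true = false
[1.1] false → false (antecedent false ⇒ implication holds) = true
[1] NOT true = false
[2.1.1.1.1] false OR false = false
[2.1.1.1] NOT false = true
[2.1.1] NOT true = false
[2.1.2] false OR true = true
[2.1] false AND true = false
[2.2.3] false OR false = false
[2.2] true AND false AND false = false
[2] false → false (antecedent false ⇒ implication holds) = true
[root] false OR true = true
Overall: true → issued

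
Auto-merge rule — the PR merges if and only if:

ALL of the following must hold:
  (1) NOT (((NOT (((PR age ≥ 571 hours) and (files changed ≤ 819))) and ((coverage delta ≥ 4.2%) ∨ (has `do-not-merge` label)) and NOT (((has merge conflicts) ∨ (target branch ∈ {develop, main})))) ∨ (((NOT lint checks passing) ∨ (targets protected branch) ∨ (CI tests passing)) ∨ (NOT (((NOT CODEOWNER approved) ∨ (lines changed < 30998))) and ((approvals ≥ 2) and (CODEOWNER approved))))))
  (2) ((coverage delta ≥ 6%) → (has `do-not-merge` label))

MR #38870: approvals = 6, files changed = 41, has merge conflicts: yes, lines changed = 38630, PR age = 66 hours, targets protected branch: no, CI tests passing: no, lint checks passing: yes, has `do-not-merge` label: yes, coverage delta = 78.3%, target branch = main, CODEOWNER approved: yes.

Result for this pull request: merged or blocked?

Blocked

Atomic conditions:
  PR age ≥ 571 hours: 66 ≥ 571 is false
  files changed ≤ 819: 41 ≤ 819 is true
  coverage delta ≥ 4.2%: 78.3 ≥ 4.2 is true
  has `do-not-merge` label: yes → true
  has merge conflicts: yes → true
  target branch ∈ {develop, main}: main is in the set → true
  NOT lint checks passing: yes → false
  targets protected branch: no → false
  CI tests passing: no → false
  NOT CODEOWNER approved: yes → false
  lines changed < 30998: 38630 < 30998 is false
  approvals ≥ 2: 6 ≥ 2 is true
  CODEOWNER approved: yes → true
  coverage delta ≥ 6%: 78.3 ≥ 6 is true
Combine:
[1.1.1.1.1] false AND true = false
[1.1.1.1] NOT false = true
[1.1.1.2] true OR true = true
[1.1.1.3.1] true OR true = true
[1.1.1.3] NOT true = false
[1.1.1] true AND true AND false = false
[1.1.2.1] false OR false OR false = false
[1.1.2.2.1.1] false OR false = false
[1.1.2.2.1] NOT false = true
[1.1.2.2.2] true AND true = true
[1.1.2.2] true AND true = true
[1.1.2] false OR true = true
[1.1] false OR true = true
[1] NOT true = false
[2] true → true = true
[root] false AND true = false
Overall: false → blocked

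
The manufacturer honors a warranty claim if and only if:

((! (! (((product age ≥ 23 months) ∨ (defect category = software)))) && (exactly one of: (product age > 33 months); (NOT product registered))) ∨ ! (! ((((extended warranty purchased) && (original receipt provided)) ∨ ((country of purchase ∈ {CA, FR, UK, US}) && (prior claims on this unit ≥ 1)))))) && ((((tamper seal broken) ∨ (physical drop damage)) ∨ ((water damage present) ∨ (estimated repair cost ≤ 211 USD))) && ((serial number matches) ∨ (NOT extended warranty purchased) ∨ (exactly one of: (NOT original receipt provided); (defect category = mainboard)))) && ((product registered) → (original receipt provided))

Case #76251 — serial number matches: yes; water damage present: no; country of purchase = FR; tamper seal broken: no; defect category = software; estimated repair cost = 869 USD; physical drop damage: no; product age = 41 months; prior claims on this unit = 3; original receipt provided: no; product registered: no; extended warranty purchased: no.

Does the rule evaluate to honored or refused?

Refused

Atomic conditions:
  product age ≥ 23 months: 41 ≥ 23 is true
  defect category = software: software == software is true
  product age > 33 months: 41 > 33 is true
  NOT product registered: no → true
  extended warranty purchased: no → false
  original receipt provided: no → false
  country of purchase ∈ {CA, FR, UK, US}: FR is in the set → true
  prior claims on this unit ≥ 1: 3 ≥ 1 is true
  tamper seal broken: no → false
  physical drop damage: no → false
  water damage present: no → false
  estimated repair cost ≤ 211 USD: 869 ≤ 211 is false
  serial number matches: yes → true
  NOT extended warranty purchased: no → true
  NOT original receipt provided: no → true
  defect category = mainboard: software == mainboard is false
  product registered: no → false
Combine:
[1.1.1.1.1] true OR true = true
[1.1.1.1] NOT true = false
[1.1.1] NOT false = true
[1.1.2] exactly-one(true, true) = false
[1.1] true AND false = false
[1.2.1.1.1] false AND false = false
[1.2.1.1.2] true AND true = true
[1.2.1.1] false OR true = true
[1.2.1] NOT true = false
[1.2] NOT false = true
[1] false OR true = true
[2.1.1] false OR false = false
[2.1.2] false OR false = false
[2.1] false OR false = false
[2.2.3] exactly-one(true, false) = true
[2.2] true OR true OR true = true
[2] false AND true = false
[3] false → false (antecedent false ⇒ implication holds) = true
[root] true AND false AND true = false
Overall: false → refused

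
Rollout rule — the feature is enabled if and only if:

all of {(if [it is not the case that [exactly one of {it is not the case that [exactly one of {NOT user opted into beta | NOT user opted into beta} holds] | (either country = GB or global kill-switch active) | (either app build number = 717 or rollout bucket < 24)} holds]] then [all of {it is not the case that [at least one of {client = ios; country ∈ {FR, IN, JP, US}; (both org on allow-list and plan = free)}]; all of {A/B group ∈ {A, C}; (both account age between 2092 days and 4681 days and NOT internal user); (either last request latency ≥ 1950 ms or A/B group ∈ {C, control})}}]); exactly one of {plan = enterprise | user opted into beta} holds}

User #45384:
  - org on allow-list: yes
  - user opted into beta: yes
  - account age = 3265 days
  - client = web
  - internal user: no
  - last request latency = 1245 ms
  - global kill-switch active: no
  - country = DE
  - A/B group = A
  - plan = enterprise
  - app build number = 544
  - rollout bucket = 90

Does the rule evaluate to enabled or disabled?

Disabled

Atomic conditions:
  NOT user opted into beta: yes → false
  country = GB: DE == GB is false
  global kill-switch active: no → false
  app build number = 717: 544 == 717 is false
  rollout bucket < 24: 90 < 24 is false
  client = ios: web == ios is false
  country ∈ {FR, IN, JP, US}: DE is not in the set → false
  org on allow-list: yes → true
  plan = free: enterprise == free is false
  A/B group ∈ {A, C}: A is in the set → true
  account age between 2092 days and 4681 days: 3265 in [2092, 4681] is true
  NOT internal user: no → true
  last request latency ≥ 1950 ms: 1245 ≥ 1950 is false
  A/B group ∈ {C, control}: A is not in the set → false
  plan = enterprise: enterprise == enterprise is true
  user opted into beta: yes → true
Combine:
[1.1.1.1.1] exactly-one(false, false) = false
[1.1.1.1] NOT false = true
[1.1.1.2] false OR false = false
[1.1.1.3] false OR false = false
[1.1.1] exactly-one(true, false, false) = true
[1.1] NOT true = false
[1.2.1.1.3] true AND false = false
[1.2.1.1] false OR false OR false = false
[1.2.1] NOT false = true
[1.2.2.2] true AND true = true
[1.2.2.3] false OR false = false
[1.2.2] true AND true AND false = false
[1.2] true AND false = false
[1] false → false (antecedent false ⇒ implication holds) = true
[2] exactly-one(true, true) = false
[root] true AND false = false
Overall: false → disabled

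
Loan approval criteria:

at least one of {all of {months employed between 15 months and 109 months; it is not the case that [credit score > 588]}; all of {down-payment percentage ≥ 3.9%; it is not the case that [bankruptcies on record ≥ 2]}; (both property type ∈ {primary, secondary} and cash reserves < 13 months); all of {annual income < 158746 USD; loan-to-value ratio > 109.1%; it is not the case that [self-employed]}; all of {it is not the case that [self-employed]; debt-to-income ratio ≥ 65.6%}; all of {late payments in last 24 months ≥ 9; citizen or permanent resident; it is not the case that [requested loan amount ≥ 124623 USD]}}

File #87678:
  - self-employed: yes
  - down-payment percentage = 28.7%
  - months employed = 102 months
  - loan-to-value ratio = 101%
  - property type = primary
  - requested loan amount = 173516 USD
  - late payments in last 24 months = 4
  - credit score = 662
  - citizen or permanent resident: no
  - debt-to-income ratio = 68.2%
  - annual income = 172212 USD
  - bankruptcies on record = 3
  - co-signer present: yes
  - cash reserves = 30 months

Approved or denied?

Denied

Atomic conditions:
  months employed between 15 months and 109 months: 102 in [15, 109] is true
  credit score > 588: 662 > 588 is true
  down-payment percentage ≥ 3.9%: 28.7 ≥ 3.9 is true
  bankruptcies on record ≥ 2: 3 ≥ 2 is true
  property type ∈ {primary, secondary}: primary is in the set → true
  cash reserves < 13 months: 30 < 13 is false
  annual income < 158746 USD: 172212 < 158746 is false
  loan-to-value ratio > 109.1%: 101 > 109.1 is false
  self-employed: yes → true
  debt-to-income ratio ≥ 65.6%: 68.2 ≥ 65.6 is true
  late payments in last 24 months ≥ 9: 4 ≥ 9 is false
  citizen or permanent resident: no → false
  requested loan amount ≥ 124623 USD: 173516 ≥ 124623 is true
Combine:
[1.2] NOT true = false
[1] true AND false = false
[2.2] NOT true = false
[2] true AND false = false
[3] true AND false = false
[4.3] NOT true = false
[4] false AND false AND false = false
[5.1] NOT true = false
[5] false AND true = false
[6.3] NOT true = false
[6] false AND false AND false = false
[root] false OR false OR false OR false OR false OR false = false
Overall: false → denied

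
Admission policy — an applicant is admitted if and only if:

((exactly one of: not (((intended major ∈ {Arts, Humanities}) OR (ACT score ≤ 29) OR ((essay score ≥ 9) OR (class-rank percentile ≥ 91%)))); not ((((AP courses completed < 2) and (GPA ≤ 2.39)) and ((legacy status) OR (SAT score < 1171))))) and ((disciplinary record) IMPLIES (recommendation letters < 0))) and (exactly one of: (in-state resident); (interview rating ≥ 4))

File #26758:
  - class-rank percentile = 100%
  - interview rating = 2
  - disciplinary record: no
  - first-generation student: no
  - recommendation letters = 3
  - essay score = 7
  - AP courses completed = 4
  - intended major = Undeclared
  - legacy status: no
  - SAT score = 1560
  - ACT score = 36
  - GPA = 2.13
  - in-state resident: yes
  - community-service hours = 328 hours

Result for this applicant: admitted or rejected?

Admitted

Atomic conditions:
  intended major ∈ {Arts, Humanities}: Undeclared is not in the set → false
  ACT score ≤ 29: 36 ≤ 29 is false
  essay score ≥ 9: 7 ≥ 9 is false
  class-rank percentile ≥ 91%: 100 ≥ 91 is true
  AP courses completed < 2: 4 < 2 is false
  GPA ≤ 2.39: 2.13 ≤ 2.39 is true
  legacy status: no → false
  SAT score < 1171: 1560 < 1171 is false
  disciplinary record: no → false
  recommendation letters < 0: 3 < 0 is false
  in-state resident: yes → true
  interview rating ≥ 4: 2 ≥ 4 is false
Combine:
[1.1.1.1.3] false OR true = true
[1.1.1.1] false OR false OR true = true
[1.1.1] NOT true = false
[1.1.2.1.1] false AND true = false
[1.1.2.1.2] false OR false = false
[1.1.2.1] false AND false = false
[1.1.2] NOT false = true
[1.1] exactly-one(false, true) = true
[1.2] false → false (antecedent false ⇒ implication holds) = true
[1] true AND true = true
[2] exactly-one(true, false) = true
[root] true AND true = true
Overall: true → admitted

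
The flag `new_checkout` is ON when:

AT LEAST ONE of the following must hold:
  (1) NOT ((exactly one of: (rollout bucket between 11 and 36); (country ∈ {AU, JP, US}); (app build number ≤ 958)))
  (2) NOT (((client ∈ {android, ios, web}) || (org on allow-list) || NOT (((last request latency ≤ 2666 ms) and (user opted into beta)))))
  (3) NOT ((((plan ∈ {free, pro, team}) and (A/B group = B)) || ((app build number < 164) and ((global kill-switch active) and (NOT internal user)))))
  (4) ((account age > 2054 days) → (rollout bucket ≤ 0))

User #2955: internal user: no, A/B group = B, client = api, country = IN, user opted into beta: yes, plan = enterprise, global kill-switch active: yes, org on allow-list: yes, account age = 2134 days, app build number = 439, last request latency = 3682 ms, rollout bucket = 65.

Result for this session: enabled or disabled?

Atomic conditions:
  rollout bucket between 11 and 36: 65 in [11, 36] is false
  country ∈ {AU, JP, US}: IN is not in the set → false
  app build number ≤ 958: 439 ≤ 958 is true
  client ∈ {android, ios, web}: api is not in the set → false
  org on allow-list: yes → true
  last request latency ≤ 2666 ms: 3682 ≤ 2666 is false
  user opted into beta: yes → true
  plan ∈ {free, pro, team}: enterprise is not in the set → false
  A/B group = B: B == B is true
  app build number < 164: 439 < 164 is false
  global kill-switch active: yes → true
  NOT internal user: no → true
  account age > 2054 days: 2134 > 2054 is true
  rollout bucket ≤ 0: 65 ≤ 0 is false
Combine:
[1.1] exactly-one(false, false, true) = true
[1] NOT true = false
[2.1.3.1] false AND true = false
[2.1.3] NOT false = true
[2.1] false OR true OR true = true
[2] NOT true = false
[3.1.1] false AND true = false
[3.1.2.2] true AND true = true
[3.1.2] false AND true = false
[3.1] false OR false = false
[3] NOT false = true
[4] true → false = false
[root] false OR false OR true OR false = true
Overall: true → enabled

Enabled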